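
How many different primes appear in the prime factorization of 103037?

4

103037 = 11 · 9367
9367 = 17 · 551
551 = 19 · 29
103037 = 11 · 17 · 19 · 29, which has 4 distinct prime factors.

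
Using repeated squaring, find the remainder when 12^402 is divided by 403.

66

12^1 ≡ 12 (mod 403)
12^2 ≡ 12^2 = 144 ≡ 144 (mod 403)
12^4 ≡ 144^2 = 20736 ≡ 183 (mod 403)
12^8 ≡ 183^2 = 33489 ≡ 40 (mod 403)
12^16 ≡ 40^2 = 1600 ≡ 391 (mod 403)
12^32 ≡ 391^2 = 152881 ≡ 144 (mod 403)
12^64 ≡ 144^2 = 20736 ≡ 183 (mod 403)
12^128 ≡ 183^2 = 33489 ≡ 40 (mod 403)
12^256 ≡ 40^2 = 1600 ≡ 391 (mod 403)
402 = 256 + 128 + 16 + 2 in binary powers of 2.
So 12^402 ≡ 391 · 40 · 391 · 144 ≡ 66 (mod 403).
Since 66 ≠ 1, base 12 is a Fermat witness: 403 is composite.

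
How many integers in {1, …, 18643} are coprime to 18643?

Factor: 18643 = 103 · 181.
φ(18643) = (103−1) · (181−1) = 102 · 180 = 18360.

18360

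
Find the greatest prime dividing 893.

47

893 = 19 · 47
47 is prime.
So 893 = 19 · 47; the largest prime factor is 47.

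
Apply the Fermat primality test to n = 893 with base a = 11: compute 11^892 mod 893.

11^1 ≡ 11 (mod 893)
11^2 ≡ 11^2 = 121 ≡ 121 (mod 893)
11^4 ≡ 121^2 = 14641 ≡ 353 (mod 893)
11^8 ≡ 353^2 = 124609 ≡ 482 (mod 893)
11^16 ≡ 482^2 = 232324 ≡ 144 (mod 893)
11^32 ≡ 144^2 = 20736 ≡ 197 (mod 893)
11^64 ≡ 197^2 = 38809 ≡ 410 (mod 893)
11^128 ≡ 410^2 = 168100 ≡ 216 (mod 893)
11^256 ≡ 216^2 = 46656 ≡ 220 (mod 893)
11^512 ≡ 220^2 = 48400 ≡ 178 (mod 893)
892 = 512 + 256 + 64 + 32 + 16 + 8 + 4 in binary powers of 2.
So 11^892 ≡ 178 · 220 · 410 · 197 · 144 · 482 · 353 ≡ 410 (mod 893).
Since 410 ≠ 1, base 11 is a Fermat witness: 893 is composite.

410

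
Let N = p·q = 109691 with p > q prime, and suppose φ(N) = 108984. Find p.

479

φ(n) = (p−1)(q−1) = n − (p+q) + 1, so p + q = 109691 − 108984 + 1 = 708.
p and q are the roots of t² − 708t + 109691 = 0.
Discriminant: 708² − 4·109691 = 501264 − 438764 = 62500; √62500 = 250.
q = (708 − 250)/2 = 229, p = (708 + 250)/2 = 479.
Check: 229 · 479 = 109691.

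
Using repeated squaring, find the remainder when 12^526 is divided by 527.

236

12^1 ≡ 12 (mod 527)
12^2 ≡ 12^2 = 144 ≡ 144 (mod 527)
12^4 ≡ 144^2 = 20736 ≡ 183 (mod 527)
12^8 ≡ 183^2 = 33489 ≡ 288 (mod 527)
12^16 ≡ 288^2 = 82944 ≡ 205 (mod 527)
12^32 ≡ 205^2 = 42025 ≡ 392 (mod 527)
12^64 ≡ 392^2 = 153664 ≡ 307 (mod 527)
12^128 ≡ 307^2 = 94249 ≡ 443 (mod 527)
12^256 ≡ 443^2 = 196249 ≡ 205 (mod 527)
12^512 ≡ 205^2 = 42025 ≡ 392 (mod 527)
526 = 512 + 8 + 4 + 2 in binary powers of 2.
So 12^526 ≡ 392 · 288 · 183 · 144 ≡ 236 (mod 527).
Since 236 ≠ 1, base 12 is a Fermat witness: 527 is composite.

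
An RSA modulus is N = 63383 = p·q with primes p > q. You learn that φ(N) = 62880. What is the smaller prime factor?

241

φ(n) = (p−1)(q−1) = n − (p+q) + 1, so p + q = 63383 − 62880 + 1 = 504.
p and q are the roots of t² − 504t + 63383 = 0.
Discriminant: 504² − 4·63383 = 254016 − 253532 = 484; √484 = 22.
q = (504 − 22)/2 = 241, p = (504 + 22)/2 = 263.
Check: 241 · 263 = 63383.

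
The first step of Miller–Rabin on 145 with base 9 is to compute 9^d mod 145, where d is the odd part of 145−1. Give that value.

145 − 1 = 144 = 2^4 · 9, so d = 9.
9^1 ≡ 9 (mod 145)
9^2 ≡ 9^2 = 81 ≡ 81 (mod 145)
9^4 ≡ 81^2 = 6561 ≡ 36 (mod 145)
9^8 ≡ 36^2 = 1296 ≡ 136 (mod 145)
9 = 8 + 1 in binary powers of 2.
So 9^9 ≡ 136 · 9 ≡ 64 (mod 145).
Squaring chain: 64 → 36 → 136 → 81; never reaches −1, so base 9 is a Miller–Rabin witness that 145 is composite.

64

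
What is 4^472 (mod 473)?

4^1 ≡ 4 (mod 473)
4^2 ≡ 4^2 = 16 ≡ 16 (mod 473)
4^4 ≡ 16^2 = 256 ≡ 256 (mod 473)
4^8 ≡ 256^2 = 65536 ≡ 262 (mod 473)
4^16 ≡ 262^2 = 68644 ≡ 59 (mod 473)
4^32 ≡ 59^2 = 3481 ≡ 170 (mod 473)
4^64 ≡ 170^2 = 28900 ≡ 47 (mod 473)
4^128 ≡ 47^2 = 2209 ≡ 317 (mod 473)
4^256 ≡ 317^2 = 100489 ≡ 213 (mod 473)
472 = 256 + 128 + 64 + 16 + 8 in binary powers of 2.
So 4^472 ≡ 213 · 317 · 47 · 59 · 262 ≡ 236 (mod 473).
Since 236 ≠ 1, base 4 is a Fermat witness: 473 is composite.

236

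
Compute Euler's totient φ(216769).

Factor: 216769 = 7 · 173 · 179.
φ(216769) = (7−1) · (173−1) · (179−1) = 6 · 172 · 178 = 183696.

183696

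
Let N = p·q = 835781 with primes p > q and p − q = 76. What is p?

Since p = q + 76, we have 835781 = q(q + 76), so q² + 76q − 835781 = 0.
Discriminant: 76² + 4·835781 = 5776 + 3343124 = 3348900; √3348900 = 1830.
q = (−76 + 1830)/2 = 877, and p = q + 76 = 953.
Check: 877 · 953 = 835781.

953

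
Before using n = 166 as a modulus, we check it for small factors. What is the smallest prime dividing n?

166 is even: 2 divides it.

2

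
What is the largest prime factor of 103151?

89

103151 = 19 · 5429
5429 = 61 · 89
89 is prime.
So 103151 = 19 · 61 · 89; the largest prime factor is 89.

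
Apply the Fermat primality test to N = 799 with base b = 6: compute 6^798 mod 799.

6^1 ≡ 6 (mod 799)
6^2 ≡ 6^2 = 36 ≡ 36 (mod 799)
6^4 ≡ 36^2 = 1296 ≡ 497 (mod 799)
6^8 ≡ 497^2 = 247009 ≡ 118 (mod 799)
6^16 ≡ 118^2 = 13924 ≡ 341 (mod 799)
6^32 ≡ 341^2 = 116281 ≡ 426 (mod 799)
6^64 ≡ 426^2 = 181476 ≡ 103 (mod 799)
6^128 ≡ 103^2 = 10609 ≡ 222 (mod 799)
6^256 ≡ 222^2 = 49284 ≡ 545 (mod 799)
6^512 ≡ 545^2 = 297025 ≡ 596 (mod 799)
798 = 512 + 256 + 16 + 8 + 4 + 2 in binary powers of 2.
So 6^798 ≡ 596 · 545 · 341 · 118 · 497 · 36 ≡ 247 (mod 799).
Since 247 ≠ 1, base 6 is a Fermat witness: 799 is composite.

247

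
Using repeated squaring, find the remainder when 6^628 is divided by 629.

38

6^1 ≡ 6 (mod 629)
6^2 ≡ 6^2 = 36 ≡ 36 (mod 629)
6^4 ≡ 36^2 = 1296 ≡ 38 (mod 629)
6^8 ≡ 38^2 = 1444 ≡ 186 (mod 629)
6^16 ≡ 186^2 = 34596 ≡ 1 (mod 629)
6^32 ≡ 1^2 = 1 ≡ 1 (mod 629)
6^64 ≡ 1^2 = 1 ≡ 1 (mod 629)
6^128 ≡ 1^2 = 1 ≡ 1 (mod 629)
6^256 ≡ 1^2 = 1 ≡ 1 (mod 629)
6^512 ≡ 1^2 = 1 ≡ 1 (mod 629)
628 = 512 + 64 + 32 + 16 + 4 in binary powers of 2.
So 6^628 ≡ 1 · 1 · 1 · 1 · 38 ≡ 38 (mod 629).
Since 38 ≠ 1, base 6 is a Fermat witness: 629 is composite.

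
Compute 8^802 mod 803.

8^1 ≡ 8 (mod 803)
8^2 ≡ 8^2 = 64 ≡ 64 (mod 803)
8^4 ≡ 64^2 = 4096 ≡ 81 (mod 803)
8^8 ≡ 81^2 = 6561 ≡ 137 (mod 803)
8^16 ≡ 137^2 = 18769 ≡ 300 (mod 803)
8^32 ≡ 300^2 = 90000 ≡ 64 (mod 803)
8^64 ≡ 64^2 = 4096 ≡ 81 (mod 803)
8^128 ≡ 81^2 = 6561 ≡ 137 (mod 803)
8^256 ≡ 137^2 = 18769 ≡ 300 (mod 803)
8^512 ≡ 300^2 = 90000 ≡ 64 (mod 803)
802 = 512 + 256 + 32 + 2 in binary powers of 2.
So 8^802 ≡ 64 · 300 · 64 · 64 ≡ 592 (mod 803).
Since 592 ≠ 1, base 8 is a Fermat witness: 803 is composite.

592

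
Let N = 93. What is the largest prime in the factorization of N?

93 = 3 · 31
31 is prime.
So 93 = 3 · 31; the largest prime factor is 31.

31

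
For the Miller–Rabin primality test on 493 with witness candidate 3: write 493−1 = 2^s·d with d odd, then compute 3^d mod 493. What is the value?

493 − 1 = 492 = 2^2 · 123, so d = 123.
3^1 ≡ 3 (mod 493)
3^2 ≡ 3^2 = 9 ≡ 9 (mod 493)
3^4 ≡ 9^2 = 81 ≡ 81 (mod 493)
3^8 ≡ 81^2 = 6561 ≡ 152 (mod 493)
3^16 ≡ 152^2 = 23104 ≡ 426 (mod 493)
3^32 ≡ 426^2 = 181476 ≡ 52 (mod 493)
3^64 ≡ 52^2 = 2704 ≡ 239 (mod 493)
123 = 64 + 32 + 16 + 8 + 2 + 1 in binary powers of 2.
So 3^123 ≡ 239 · 52 · 426 · 152 · 9 · 3 ≡ 160 (mod 493).
Squaring chain: 160 → 457; never reaches −1, so base 3 is a Miller–Rabin witness that 493 is composite.

160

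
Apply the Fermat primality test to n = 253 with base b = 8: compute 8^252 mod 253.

141

8^1 ≡ 8 (mod 253)
8^2 ≡ 8^2 = 64 ≡ 64 (mod 253)
8^4 ≡ 64^2 = 4096 ≡ 48 (mod 253)
8^8 ≡ 48^2 = 2304 ≡ 27 (mod 253)
8^16 ≡ 27^2 = 729 ≡ 223 (mod 253)
8^32 ≡ 223^2 = 49729 ≡ 141 (mod 253)
8^64 ≡ 141^2 = 19881 ≡ 147 (mod 253)
8^128 ≡ 147^2 = 21609 ≡ 104 (mod 253)
252 = 128 + 64 + 32 + 16 + 8 + 4 in binary powers of 2.
So 8^252 ≡ 104 · 147 · 141 · 223 · 27 · 48 ≡ 141 (mod 253).
Since 141 ≠ 1, base 8 is a Fermat witness: 253 is composite.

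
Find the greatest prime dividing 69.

69 = 3 · 23
23 is prime.
So 69 = 3 · 23; the largest prime factor is 23.

23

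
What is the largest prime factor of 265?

265 = 5 · 53
53 is prime.
So 265 = 5 · 53; the largest prime factor is 53.

53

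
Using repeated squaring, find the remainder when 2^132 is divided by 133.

64

2^1 ≡ 2 (mod 133)
2^2 ≡ 2^2 = 4 ≡ 4 (mod 133)
2^4 ≡ 4^2 = 16 ≡ 16 (mod 133)
2^8 ≡ 16^2 = 256 ≡ 123 (mod 133)
2^16 ≡ 123^2 = 15129 ≡ 100 (mod 133)
2^32 ≡ 100^2 = 10000 ≡ 25 (mod 133)
2^64 ≡ 25^2 = 625 ≡ 93 (mod 133)
2^128 ≡ 93^2 = 8649 ≡ 4 (mod 133)
132 = 128 + 4 in binary powers of 2.
So 2^132 ≡ 4 · 16 ≡ 64 (mod 133).
Since 64 ≠ 1, base 2 is a Fermat witness: 133 is composite.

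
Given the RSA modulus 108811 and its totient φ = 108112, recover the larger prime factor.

467

φ(n) = (p−1)(q−1) = n − (p+q) + 1, so p + q = 108811 − 108112 + 1 = 700.
p and q are the roots of t² − 700t + 108811 = 0.
Discriminant: 700² − 4·108811 = 490000 − 435244 = 54756; √54756 = 234.
q = (700 − 234)/2 = 233, p = (700 + 234)/2 = 467.
Check: 233 · 467 = 108811.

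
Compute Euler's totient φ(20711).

20424

Factor: 20711 = 139 · 149.
φ(20711) = (139−1) · (149−1) = 138 · 148 = 20424.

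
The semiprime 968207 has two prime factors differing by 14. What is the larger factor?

991

Since p = q + 14, we have 968207 = q(q + 14), so q² + 14q − 968207 = 0.
Discriminant: 14² + 4·968207 = 196 + 3872828 = 3873024; √3873024 = 1968.
q = (−14 + 1968)/2 = 977, and p = q + 14 = 991.
Check: 977 · 991 = 968207.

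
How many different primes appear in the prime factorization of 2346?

2346 = 2 · 1173
1173 = 3 · 391
391 = 17 · 23
2346 = 2 · 3 · 17 · 23, which has 4 distinct prime factors.

4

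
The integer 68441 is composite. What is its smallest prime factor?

89

68441 is odd.
Digit sum 23, not divisible by 3.
Ends in 1: not divisible by 5.
7: 68441 = 7·9777 + 2
11: 68441 = 11·6221 + 10
13: 68441 = 13·5264 + 9
17: 68441 = 17·4025 + 16
19: 68441 = 19·3602 + 3
23: 68441 = 23·2975 + 16
29: 68441 = 29·2360 + 1
31: 68441 = 31·2207 + 24
37: 68441 = 37·1849 + 28
41: 68441 = 41·1669 + 12
43: 68441 = 43·1591 + 28
47: 68441 = 47·1456 + 9
53: 68441 = 53·1291 + 18
59: 68441 = 59·1160 + 1
61: 68441 = 61·1121 + 60
67: 68441 = 67·1021 + 34
71: 68441 = 71·963 + 68
73: 68441 = 73·937 + 40
79: 68441 = 79·866 + 27
83: 68441 = 83·824 + 49
89: 68441 = 89·769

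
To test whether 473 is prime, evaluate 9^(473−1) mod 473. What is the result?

9^1 ≡ 9 (mod 473)
9^2 ≡ 9^2 = 81 ≡ 81 (mod 473)
9^4 ≡ 81^2 = 6561 ≡ 412 (mod 473)
9^8 ≡ 412^2 = 169744 ≡ 410 (mod 473)
9^16 ≡ 410^2 = 168100 ≡ 185 (mod 473)
9^32 ≡ 185^2 = 34225 ≡ 169 (mod 473)
9^64 ≡ 169^2 = 28561 ≡ 181 (mod 473)
9^128 ≡ 181^2 = 32761 ≡ 124 (mod 473)
9^256 ≡ 124^2 = 15376 ≡ 240 (mod 473)
472 = 256 + 128 + 64 + 16 + 8 in binary powers of 2.
So 9^472 ≡ 240 · 124 · 181 · 185 · 410 ≡ 444 (mod 473).
Since 444 ≠ 1, base 9 is a Fermat witness: 473 is composite.

444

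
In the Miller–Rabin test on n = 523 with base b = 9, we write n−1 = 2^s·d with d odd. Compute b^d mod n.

523 − 1 = 522 = 2^1 · 261, so d = 261.
9^1 ≡ 9 (mod 523)
9^2 ≡ 9^2 = 81 ≡ 81 (mod 523)
9^4 ≡ 81^2 = 6561 ≡ 285 (mod 523)
9^8 ≡ 285^2 = 81225 ≡ 160 (mod 523)
9^16 ≡ 160^2 = 25600 ≡ 496 (mod 523)
9^32 ≡ 496^2 = 246016 ≡ 206 (mod 523)
9^64 ≡ 206^2 = 42436 ≡ 73 (mod 523)
9^128 ≡ 73^2 = 5329 ≡ 99 (mod 523)
9^256 ≡ 99^2 = 9801 ≡ 387 (mod 523)
261 = 256 + 4 + 1 in binary powers of 2.
So 9^261 ≡ 387 · 285 · 9 ≡ 1 (mod 523).
Since 9^d ≡ 1 (mod 523), base 9 does not prove 523 composite.

1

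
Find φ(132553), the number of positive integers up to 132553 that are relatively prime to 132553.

124800

Factor: 132553 = 41 · 53 · 61.
φ(132553) = (41−1) · (53−1) · (61−1) = 40 · 52 · 60 = 124800.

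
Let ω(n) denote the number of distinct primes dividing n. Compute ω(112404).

5

112404 = 2^2 · 28101
28101 = 3 · 9367
9367 = 17 · 551
551 = 19 · 29
112404 = 2^2 · 3 · 17 · 19 · 29, which has 5 distinct prime factors.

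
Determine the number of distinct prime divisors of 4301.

4301 = 11 · 391
391 = 17 · 23
4301 = 11 · 17 · 23, which has 3 distinct prime factors.

3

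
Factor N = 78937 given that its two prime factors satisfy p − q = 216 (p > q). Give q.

Since p = q + 216, we have 78937 = q(q + 216), so q² + 216q − 78937 = 0.
Discriminant: 216² + 4·78937 = 46656 + 315748 = 362404; √362404 = 602.
q = (−216 + 602)/2 = 193, and p = q + 216 = 409.
Check: 193 · 409 = 78937.

193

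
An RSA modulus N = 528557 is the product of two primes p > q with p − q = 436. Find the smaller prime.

541

Since p = q + 436, we have 528557 = q(q + 436), so q² + 436q − 528557 = 0.
Discriminant: 436² + 4·528557 = 190096 + 2114228 = 2304324; √2304324 = 1518.
q = (−436 + 1518)/2 = 541, and p = q + 436 = 977.
Check: 541 · 977 = 528557.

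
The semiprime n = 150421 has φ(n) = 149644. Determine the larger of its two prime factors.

φ(n) = (p−1)(q−1) = n − (p+q) + 1, so p + q = 150421 − 149644 + 1 = 778.
p and q are the roots of t² − 778t + 150421 = 0.
Discriminant: 778² − 4·150421 = 605284 − 601684 = 3600; √3600 = 60.
q = (778 − 60)/2 = 359, p = (778 + 60)/2 = 419.
Check: 359 · 419 = 150421.

419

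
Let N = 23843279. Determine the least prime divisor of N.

97

23843279 is odd.
Digit sum 38, not divisible by 3.
Ends in 9: not divisible by 5.
7: 23843279 = 7·3406182 + 5
11: 23843279 = 11·2167570 + 9
13: 23843279 = 13·1834098 + 5
17: 23843279 = 17·1402545 + 14
19: 23843279 = 19·1254909 + 8
23: 23843279 = 23·1036664 + 7
29: 23843279 = 29·822182 + 1
31: 23843279 = 31·769138 + 1
37: 23843279 = 37·644412 + 35
41: 23843279 = 41·581543 + 16
43: 23843279 = 43·554494 + 37
47: 23843279 = 47·507303 + 38
53: 23843279 = 53·449873 + 10
59: 23843279 = 59·404123 + 22
61: 23843279 = 61·390873 + 26
67: 23843279 = 67·355869 + 56
71: 23843279 = 71·335820 + 59
73: 23843279 = 73·326620 + 19
79: 23843279 = 79·301813 + 52
83: 23843279 = 83·287268 + 35
89: 23843279 = 89·267902 + 1
97: 23843279 = 97·245807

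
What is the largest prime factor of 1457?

1457 = 31 · 47
47 is prime.
So 1457 = 31 · 47; the largest prime factor is 47.

47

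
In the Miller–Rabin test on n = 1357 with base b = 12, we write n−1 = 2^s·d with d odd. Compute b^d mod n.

579

1357 − 1 = 1356 = 2^2 · 339, so d = 339.
12^1 ≡ 12 (mod 1357)
12^2 ≡ 12^2 = 144 ≡ 144 (mod 1357)
12^4 ≡ 144^2 = 20736 ≡ 381 (mod 1357)
12^8 ≡ 381^2 = 145161 ≡ 1319 (mod 1357)
12^16 ≡ 1319^2 = 1739761 ≡ 87 (mod 1357)
12^32 ≡ 87^2 = 7569 ≡ 784 (mod 1357)
12^64 ≡ 784^2 = 614656 ≡ 1292 (mod 1357)
12^128 ≡ 1292^2 = 1669264 ≡ 154 (mod 1357)
12^256 ≡ 154^2 = 23716 ≡ 647 (mod 1357)
339 = 256 + 64 + 16 + 2 + 1 in binary powers of 2.
So 12^339 ≡ 647 · 1292 · 87 · 144 · 12 ≡ 579 (mod 1357).
Squaring chain: 579 → 62; never reaches −1, so base 12 is a Miller–Rabin witness that 1357 is composite.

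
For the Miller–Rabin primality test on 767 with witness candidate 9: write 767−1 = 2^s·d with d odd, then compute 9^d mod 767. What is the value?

767 − 1 = 766 = 2^1 · 383, so d = 383.
9^1 ≡ 9 (mod 767)
9^2 ≡ 9^2 = 81 ≡ 81 (mod 767)
9^4 ≡ 81^2 = 6561 ≡ 425 (mod 767)
9^8 ≡ 425^2 = 180625 ≡ 380 (mod 767)
9^16 ≡ 380^2 = 144400 ≡ 204 (mod 767)
9^32 ≡ 204^2 = 41616 ≡ 198 (mod 767)
9^64 ≡ 198^2 = 39204 ≡ 87 (mod 767)
9^128 ≡ 87^2 = 7569 ≡ 666 (mod 767)
9^256 ≡ 666^2 = 443556 ≡ 230 (mod 767)
383 = 256 + 64 + 32 + 16 + 8 + 4 + 2 + 1 in binary powers of 2.
So 9^383 ≡ 230 · 87 · 198 · 204 · 380 · 425 · 81 · 9 ≡ 146 (mod 767).
Squaring chain: 146; never reaches −1, so base 9 is a Miller–Rabin witness that 767 is composite.

146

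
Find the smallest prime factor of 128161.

11

128161 is odd.
Digit sum 19, not divisible by 3.
Ends in 1: not divisible by 5.
7: 128161 = 7·18308 + 5
11: 128161 = 11·11651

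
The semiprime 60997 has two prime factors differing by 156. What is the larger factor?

Since p = q + 156, we have 60997 = q(q + 156), so q² + 156q − 60997 = 0.
Discriminant: 156² + 4·60997 = 24336 + 243988 = 268324; √268324 = 518.
q = (−156 + 518)/2 = 181, and p = q + 156 = 337.
Check: 181 · 337 = 60997.

337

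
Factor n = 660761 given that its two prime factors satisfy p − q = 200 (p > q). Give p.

919

Since p = q + 200, we have 660761 = q(q + 200), so q² + 200q − 660761 = 0.
Discriminant: 200² + 4·660761 = 40000 + 2643044 = 2683044; √2683044 = 1638.
q = (−200 + 1638)/2 = 719, and p = q + 200 = 919.
Check: 719 · 919 = 660761.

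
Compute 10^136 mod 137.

1

10^1 ≡ 10 (mod 137)
10^2 ≡ 10^2 = 100 ≡ 100 (mod 137)
10^4 ≡ 100^2 = 10000 ≡ 136 (mod 137)
10^8 ≡ 136^2 = 18496 ≡ 1 (mod 137)
10^16 ≡ 1^2 = 1 ≡ 1 (mod 137)
10^32 ≡ 1^2 = 1 ≡ 1 (mod 137)
10^64 ≡ 1^2 = 1 ≡ 1 (mod 137)
10^128 ≡ 1^2 = 1 ≡ 1 (mod 137)
136 = 128 + 8 in binary powers of 2.
So 10^136 ≡ 1 · 1 ≡ 1 (mod 137).
Since the result is 1, base 10 gives no evidence that 137 is composite.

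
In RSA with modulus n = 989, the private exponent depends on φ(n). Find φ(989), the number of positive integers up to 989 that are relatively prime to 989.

Factor: 989 = 23 · 43.
φ(989) = (23−1) · (43−1) = 22 · 42 = 924.

924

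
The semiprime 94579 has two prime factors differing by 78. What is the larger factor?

Since p = q + 78, we have 94579 = q(q + 78), so q² + 78q − 94579 = 0.
Discriminant: 78² + 4·94579 = 6084 + 378316 = 384400; √384400 = 620.
q = (−78 + 620)/2 = 271, and p = q + 78 = 349.
Check: 271 · 349 = 94579.

349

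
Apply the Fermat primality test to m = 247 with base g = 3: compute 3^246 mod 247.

144

3^1 ≡ 3 (mod 247)
3^2 ≡ 3^2 = 9 ≡ 9 (mod 247)
3^4 ≡ 9^2 = 81 ≡ 81 (mod 247)
3^8 ≡ 81^2 = 6561 ≡ 139 (mod 247)
3^16 ≡ 139^2 = 19321 ≡ 55 (mod 247)
3^32 ≡ 55^2 = 3025 ≡ 61 (mod 247)
3^64 ≡ 61^2 = 3721 ≡ 16 (mod 247)
3^128 ≡ 16^2 = 256 ≡ 9 (mod 247)
246 = 128 + 64 + 32 + 16 + 4 + 2 in binary powers of 2.
So 3^246 ≡ 9 · 16 · 61 · 55 · 81 · 9 ≡ 144 (mod 247).
Since 144 ≠ 1, base 3 is a Fermat witness: 247 is composite.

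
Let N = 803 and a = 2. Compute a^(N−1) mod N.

367

2^1 ≡ 2 (mod 803)
2^2 ≡ 2^2 = 4 ≡ 4 (mod 803)
2^4 ≡ 4^2 = 16 ≡ 16 (mod 803)
2^8 ≡ 16^2 = 256 ≡ 256 (mod 803)
2^16 ≡ 256^2 = 65536 ≡ 493 (mod 803)
2^32 ≡ 493^2 = 243049 ≡ 543 (mod 803)
2^64 ≡ 543^2 = 294849 ≡ 148 (mod 803)
2^128 ≡ 148^2 = 21904 ≡ 223 (mod 803)
2^256 ≡ 223^2 = 49729 ≡ 746 (mod 803)
2^512 ≡ 746^2 = 556516 ≡ 37 (mod 803)
802 = 512 + 256 + 32 + 2 in binary powers of 2.
So 2^802 ≡ 37 · 746 · 543 · 4 ≡ 367 (mod 803).
Since 367 ≠ 1, base 2 is a Fermat witness: 803 is composite.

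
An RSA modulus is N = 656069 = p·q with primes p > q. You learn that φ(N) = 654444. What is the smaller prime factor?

743

φ(n) = (p−1)(q−1) = n − (p+q) + 1, so p + q = 656069 − 654444 + 1 = 1626.
p and q are the roots of t² − 1626t + 656069 = 0.
Discriminant: 1626² − 4·656069 = 2643876 − 2624276 = 19600; √19600 = 140.
q = (1626 − 140)/2 = 743, p = (1626 + 140)/2 = 883.
Check: 743 · 883 = 656069.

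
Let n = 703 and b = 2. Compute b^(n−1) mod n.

2^1 ≡ 2 (mod 703)
2^2 ≡ 2^2 = 4 ≡ 4 (mod 703)
2^4 ≡ 4^2 = 16 ≡ 16 (mod 703)
2^8 ≡ 16^2 = 256 ≡ 256 (mod 703)
2^16 ≡ 256^2 = 65536 ≡ 157 (mod 703)
2^32 ≡ 157^2 = 24649 ≡ 44 (mod 703)
2^64 ≡ 44^2 = 1936 ≡ 530 (mod 703)
2^128 ≡ 530^2 = 280900 ≡ 403 (mod 703)
2^256 ≡ 403^2 = 162409 ≡ 16 (mod 703)
2^512 ≡ 16^2 = 256 ≡ 256 (mod 703)
702 = 512 + 128 + 32 + 16 + 8 + 4 + 2 in binary powers of 2.
So 2^702 ≡ 256 · 403 · 44 · 157 · 256 · 16 · 4 ≡ 628 (mod 703).
Since 628 ≠ 1, base 2 is a Fermat witness: 703 is composite.

628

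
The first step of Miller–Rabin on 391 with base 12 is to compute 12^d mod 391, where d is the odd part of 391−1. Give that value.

391 − 1 = 390 = 2^1 · 195, so d = 195.
12^1 ≡ 12 (mod 391)
12^2 ≡ 12^2 = 144 ≡ 144 (mod 391)
12^4 ≡ 144^2 = 20736 ≡ 13 (mod 391)
12^8 ≡ 13^2 = 169 ≡ 169 (mod 391)
12^16 ≡ 169^2 = 28561 ≡ 18 (mod 391)
12^32 ≡ 18^2 = 324 ≡ 324 (mod 391)
12^64 ≡ 324^2 = 104976 ≡ 188 (mod 391)
12^128 ≡ 188^2 = 35344 ≡ 154 (mod 391)
195 = 128 + 64 + 2 + 1 in binary powers of 2.
So 12^195 ≡ 154 · 188 · 144 · 12 ≡ 215 (mod 391).
Squaring chain: 215; never reaches −1, so base 12 is a Miller–Rabin witness that 391 is composite.

215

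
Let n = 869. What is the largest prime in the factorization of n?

869 = 11 · 79
79 is prime.
So 869 = 11 · 79; the largest prime factor is 79.

79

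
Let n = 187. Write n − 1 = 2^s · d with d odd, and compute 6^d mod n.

95

187 − 1 = 186 = 2^1 · 93, so d = 93.
6^1 ≡ 6 (mod 187)
6^2 ≡ 6^2 = 36 ≡ 36 (mod 187)
6^4 ≡ 36^2 = 1296 ≡ 174 (mod 187)
6^8 ≡ 174^2 = 30276 ≡ 169 (mod 187)
6^16 ≡ 169^2 = 28561 ≡ 137 (mod 187)
6^32 ≡ 137^2 = 18769 ≡ 69 (mod 187)
6^64 ≡ 69^2 = 4761 ≡ 86 (mod 187)
93 = 64 + 16 + 8 + 4 + 1 in binary powers of 2.
So 6^93 ≡ 86 · 137 · 169 · 174 · 6 ≡ 95 (mod 187).
Squaring chain: 95; never reaches −1, so base 6 is a Miller–Rabin witness that 187 is composite.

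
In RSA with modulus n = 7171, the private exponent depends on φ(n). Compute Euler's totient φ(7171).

7000

Factor: 7171 = 71 · 101.
φ(7171) = (71−1) · (101−1) = 70 · 100 = 7000.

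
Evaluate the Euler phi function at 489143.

464800

Factor: 489143 = 29 · 101 · 167.
φ(489143) = (29−1) · (101−1) · (167−1) = 28 · 100 · 166 = 464800.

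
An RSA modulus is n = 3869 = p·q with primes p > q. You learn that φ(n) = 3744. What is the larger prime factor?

73

φ(n) = (p−1)(q−1) = n − (p+q) + 1, so p + q = 3869 − 3744 + 1 = 126.
p and q are the roots of t² − 126t + 3869 = 0.
Discriminant: 126² − 4·3869 = 15876 − 15476 = 400; √400 = 20.
q = (126 − 20)/2 = 53, p = (126 + 20)/2 = 73.
Check: 53 · 73 = 3869.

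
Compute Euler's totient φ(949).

864

Factor: 949 = 13 · 73.
φ(949) = (13−1) · (73−1) = 12 · 72 = 864.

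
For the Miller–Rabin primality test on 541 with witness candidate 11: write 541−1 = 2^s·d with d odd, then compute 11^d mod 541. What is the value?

489

541 − 1 = 540 = 2^2 · 135, so d = 135.
11^1 ≡ 11 (mod 541)
11^2 ≡ 11^2 = 121 ≡ 121 (mod 541)
11^4 ≡ 121^2 = 14641 ≡ 34 (mod 541)
11^8 ≡ 34^2 = 1156 ≡ 74 (mod 541)
11^16 ≡ 74^2 = 5476 ≡ 66 (mod 541)
11^32 ≡ 66^2 = 4356 ≡ 28 (mod 541)
11^64 ≡ 28^2 = 784 ≡ 243 (mod 541)
11^128 ≡ 243^2 = 59049 ≡ 80 (mod 541)
135 = 128 + 4 + 2 + 1 in binary powers of 2.
So 11^135 ≡ 80 · 34 · 121 · 11 ≡ 489 (mod 541).
Squaring chain: 489 → 540; reaches −1, so base 11 does not prove 541 composite.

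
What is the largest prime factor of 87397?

87397 = 17 · 5141
5141 = 53 · 97
97 is prime.
So 87397 = 17 · 53 · 97; the largest prime factor is 97.

97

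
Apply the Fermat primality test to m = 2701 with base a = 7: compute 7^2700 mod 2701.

2554

7^1 ≡ 7 (mod 2701)
7^2 ≡ 7^2 = 49 ≡ 49 (mod 2701)
7^4 ≡ 49^2 = 2401 ≡ 2401 (mod 2701)
7^8 ≡ 2401^2 = 5764801 ≡ 867 (mod 2701)
7^16 ≡ 867^2 = 751689 ≡ 811 (mod 2701)
7^32 ≡ 811^2 = 657721 ≡ 1378 (mod 2701)
7^64 ≡ 1378^2 = 1898884 ≡ 81 (mod 2701)
7^128 ≡ 81^2 = 6561 ≡ 1159 (mod 2701)
7^256 ≡ 1159^2 = 1343281 ≡ 884 (mod 2701)
7^512 ≡ 884^2 = 781456 ≡ 867 (mod 2701)
7^1024 ≡ 867^2 = 751689 ≡ 811 (mod 2701)
7^2048 ≡ 811^2 = 657721 ≡ 1378 (mod 2701)
2700 = 2048 + 512 + 128 + 8 + 4 in binary powers of 2.
So 7^2700 ≡ 1378 · 867 · 1159 · 867 · 2401 ≡ 2554 (mod 2701).
Since 2554 ≠ 1, base 7 is a Fermat witness: 2701 is composite.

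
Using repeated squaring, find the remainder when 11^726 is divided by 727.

1

11^1 ≡ 11 (mod 727)
11^2 ≡ 11^2 = 121 ≡ 121 (mod 727)
11^4 ≡ 121^2 = 14641 ≡ 101 (mod 727)
11^8 ≡ 101^2 = 10201 ≡ 23 (mod 727)
11^16 ≡ 23^2 = 529 ≡ 529 (mod 727)
11^32 ≡ 529^2 = 279841 ≡ 673 (mod 727)
11^64 ≡ 673^2 = 452929 ≡ 8 (mod 727)
11^128 ≡ 8^2 = 64 ≡ 64 (mod 727)
11^256 ≡ 64^2 = 4096 ≡ 461 (mod 727)
11^512 ≡ 461^2 = 212521 ≡ 237 (mod 727)
726 = 512 + 128 + 64 + 16 + 4 + 2 in binary powers of 2.
So 11^726 ≡ 237 · 64 · 8 · 529 · 101 · 121 ≡ 1 (mod 727).
Since the result is 1, base 11 gives no evidence that 727 is composite.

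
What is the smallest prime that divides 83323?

83323 is odd.
Digit sum 19, not divisible by 3.
Ends in 3: not divisible by 5.
7: 83323 = 7·11903 + 2
11: 83323 = 11·7574 + 9
13: 83323 = 13·6409 + 6
17: 83323 = 17·4901 + 6
19: 83323 = 19·4385 + 8
23: 83323 = 23·3622 + 17
29: 83323 = 29·2873 + 6
31: 83323 = 31·2687 + 26
37: 83323 = 37·2251 + 36
41: 83323 = 41·2032 + 11
43: 83323 = 43·1937 + 32
47: 83323 = 47·1772 + 39
53: 83323 = 53·1572 + 7
59: 83323 = 59·1412 + 15
61: 83323 = 61·1365 + 58
67: 83323 = 67·1243 + 42
71: 83323 = 71·1173 + 40
73: 83323 = 73·1141 + 30
79: 83323 = 79·1054 + 57
83: 83323 = 83·1003 + 74
89: 83323 = 89·936 + 19
97: 83323 = 97·859

97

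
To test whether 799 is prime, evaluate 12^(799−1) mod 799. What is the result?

780

12^1 ≡ 12 (mod 799)
12^2 ≡ 12^2 = 144 ≡ 144 (mod 799)
12^4 ≡ 144^2 = 20736 ≡ 761 (mod 799)
12^8 ≡ 761^2 = 579121 ≡ 645 (mod 799)
12^16 ≡ 645^2 = 416025 ≡ 545 (mod 799)
12^32 ≡ 545^2 = 297025 ≡ 596 (mod 799)
12^64 ≡ 596^2 = 355216 ≡ 460 (mod 799)
12^128 ≡ 460^2 = 211600 ≡ 664 (mod 799)
12^256 ≡ 664^2 = 440896 ≡ 647 (mod 799)
12^512 ≡ 647^2 = 418609 ≡ 732 (mod 799)
798 = 512 + 256 + 16 + 8 + 4 + 2 in binary powers of 2.
So 12^798 ≡ 732 · 647 · 545 · 645 · 761 · 144 ≡ 780 (mod 799).
Since 780 ≠ 1, base 12 is a Fermat witness: 799 is composite.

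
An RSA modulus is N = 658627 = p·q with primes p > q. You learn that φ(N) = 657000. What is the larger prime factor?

φ(n) = (p−1)(q−1) = n − (p+q) + 1, so p + q = 658627 − 657000 + 1 = 1628.
p and q are the roots of t² − 1628t + 658627 = 0.
Discriminant: 1628² − 4·658627 = 2650384 − 2634508 = 15876; √15876 = 126.
q = (1628 − 126)/2 = 751, p = (1628 + 126)/2 = 877.
Check: 751 · 877 = 658627.

877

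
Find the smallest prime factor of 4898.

2

4898 is even: 2 divides it.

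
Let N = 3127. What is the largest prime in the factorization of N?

59

3127 = 53 · 59
59 is prime.
So 3127 = 53 · 59; the largest prime factor is 59.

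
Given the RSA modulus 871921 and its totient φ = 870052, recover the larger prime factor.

φ(n) = (p−1)(q−1) = n − (p+q) + 1, so p + q = 871921 − 870052 + 1 = 1870.
p and q are the roots of t² − 1870t + 871921 = 0.
Discriminant: 1870² − 4·871921 = 3496900 − 3487684 = 9216; √9216 = 96.
q = (1870 − 96)/2 = 887, p = (1870 + 96)/2 = 983.
Check: 887 · 983 = 871921.

983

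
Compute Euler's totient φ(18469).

Factor: 18469 = 11 · 23 · 73.
φ(18469) = (11−1) · (23−1) · (73−1) = 10 · 22 · 72 = 15840.

15840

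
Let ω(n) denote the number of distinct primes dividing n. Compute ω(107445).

5

107445 = 3 · 35815
35815 = 5 · 7163
7163 = 13 · 551
551 = 19 · 29
107445 = 3 · 5 · 13 · 19 · 29, which has 5 distinct prime factors.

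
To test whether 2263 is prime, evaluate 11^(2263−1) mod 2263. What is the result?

11^1 ≡ 11 (mod 2263)
11^2 ≡ 11^2 = 121 ≡ 121 (mod 2263)
11^4 ≡ 121^2 = 14641 ≡ 1063 (mod 2263)
11^8 ≡ 1063^2 = 1129969 ≡ 732 (mod 2263)
11^16 ≡ 732^2 = 535824 ≡ 1756 (mod 2263)
11^32 ≡ 1756^2 = 3083536 ≡ 1330 (mod 2263)
11^64 ≡ 1330^2 = 1768900 ≡ 1497 (mod 2263)
11^128 ≡ 1497^2 = 2241009 ≡ 639 (mod 2263)
11^256 ≡ 639^2 = 408321 ≡ 981 (mod 2263)
11^512 ≡ 981^2 = 962361 ≡ 586 (mod 2263)
11^1024 ≡ 586^2 = 343396 ≡ 1683 (mod 2263)
11^2048 ≡ 1683^2 = 2832489 ≡ 1476 (mod 2263)
2262 = 2048 + 128 + 64 + 16 + 4 + 2 in binary powers of 2.
So 11^2262 ≡ 1476 · 639 · 1497 · 1756 · 1063 · 121 ≡ 2093 (mod 2263).
Since 2093 ≠ 1, base 11 is a Fermat witness: 2263 is composite.

2093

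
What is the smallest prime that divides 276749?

11

276749 is odd.
Digit sum 35, not divisible by 3.
Ends in 9: not divisible by 5.
7: 276749 = 7·39535 + 4
11: 276749 = 11·25159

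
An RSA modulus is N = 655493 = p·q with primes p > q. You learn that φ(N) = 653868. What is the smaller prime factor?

739

φ(n) = (p−1)(q−1) = n − (p+q) + 1, so p + q = 655493 − 653868 + 1 = 1626.
p and q are the roots of t² − 1626t + 655493 = 0.
Discriminant: 1626² − 4·655493 = 2643876 − 2621972 = 21904; √21904 = 148.
q = (1626 − 148)/2 = 739, p = (1626 + 148)/2 = 887.
Check: 739 · 887 = 655493.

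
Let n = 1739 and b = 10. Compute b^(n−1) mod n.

1231

10^1 ≡ 10 (mod 1739)
10^2 ≡ 10^2 = 100 ≡ 100 (mod 1739)
10^4 ≡ 100^2 = 10000 ≡ 1305 (mod 1739)
10^8 ≡ 1305^2 = 1703025 ≡ 544 (mod 1739)
10^16 ≡ 544^2 = 295936 ≡ 306 (mod 1739)
10^32 ≡ 306^2 = 93636 ≡ 1469 (mod 1739)
10^64 ≡ 1469^2 = 2157961 ≡ 1601 (mod 1739)
10^128 ≡ 1601^2 = 2563201 ≡ 1654 (mod 1739)
10^256 ≡ 1654^2 = 2735716 ≡ 269 (mod 1739)
10^512 ≡ 269^2 = 72361 ≡ 1062 (mod 1739)
10^1024 ≡ 1062^2 = 1127844 ≡ 972 (mod 1739)
1738 = 1024 + 512 + 128 + 64 + 8 + 2 in binary powers of 2.
So 10^1738 ≡ 972 · 1062 · 1654 · 1601 · 544 · 100 ≡ 1231 (mod 1739).
Since 1231 ≠ 1, base 10 is a Fermat witness: 1739 is composite.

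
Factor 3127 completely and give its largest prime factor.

59

3127 = 53 · 59
59 is prime.
So 3127 = 53 · 59; the largest prime factor is 59.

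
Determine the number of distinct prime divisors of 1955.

1955 = 5 · 391
391 = 17 · 23
1955 = 5 · 17 · 23, which has 3 distinct prime factors.

3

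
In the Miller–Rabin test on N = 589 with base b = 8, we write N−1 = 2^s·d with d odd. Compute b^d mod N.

436

589 − 1 = 588 = 2^2 · 147, so d = 147.
8^1 ≡ 8 (mod 589)
8^2 ≡ 8^2 = 64 ≡ 64 (mod 589)
8^4 ≡ 64^2 = 4096 ≡ 562 (mod 589)
8^8 ≡ 562^2 = 315844 ≡ 140 (mod 589)
8^16 ≡ 140^2 = 19600 ≡ 163 (mod 589)
8^32 ≡ 163^2 = 26569 ≡ 64 (mod 589)
8^64 ≡ 64^2 = 4096 ≡ 562 (mod 589)
8^128 ≡ 562^2 = 315844 ≡ 140 (mod 589)
147 = 128 + 16 + 2 + 1 in binary powers of 2.
So 8^147 ≡ 140 · 163 · 64 · 8 ≡ 436 (mod 589).
Squaring chain: 436 → 438; never reaches −1, so base 8 is a Miller–Rabin witness that 589 is composite.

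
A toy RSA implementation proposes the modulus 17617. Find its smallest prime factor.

17617 is odd.
Digit sum 22, not divisible by 3.
Ends in 7: not divisible by 5.
7: 17617 = 7·2516 + 5
11: 17617 = 11·1601 + 6
13: 17617 = 13·1355 + 2
17: 17617 = 17·1036 + 5
19: 17617 = 19·927 + 4
23: 17617 = 23·765 + 22
29: 17617 = 29·607 + 14
31: 17617 = 31·568 + 9
37: 17617 = 37·476 + 5
41: 17617 = 41·429 + 28
43: 17617 = 43·409 + 30
47: 17617 = 47·374 + 39
53: 17617 = 53·332 + 21
59: 17617 = 59·298 + 35
61: 17617 = 61·288 + 49
67: 17617 = 67·262 + 63
71: 17617 = 71·248 + 9
73: 17617 = 73·241 + 24
79: 17617 = 79·223

79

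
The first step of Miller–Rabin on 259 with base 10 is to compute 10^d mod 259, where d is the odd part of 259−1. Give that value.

259 − 1 = 258 = 2^1 · 129, so d = 129.
10^1 ≡ 10 (mod 259)
10^2 ≡ 10^2 = 100 ≡ 100 (mod 259)
10^4 ≡ 100^2 = 10000 ≡ 158 (mod 259)
10^8 ≡ 158^2 = 24964 ≡ 100 (mod 259)
10^16 ≡ 100^2 = 10000 ≡ 158 (mod 259)
10^32 ≡ 158^2 = 24964 ≡ 100 (mod 259)
10^64 ≡ 100^2 = 10000 ≡ 158 (mod 259)
10^128 ≡ 158^2 = 24964 ≡ 100 (mod 259)
129 = 128 + 1 in binary powers of 2.
So 10^129 ≡ 100 · 10 ≡ 223 (mod 259).
Squaring chain: 223; never reaches −1, so base 10 is a Miller–Rabin witness that 259 is composite.

223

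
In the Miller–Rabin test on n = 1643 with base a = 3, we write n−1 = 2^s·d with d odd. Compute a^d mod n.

1532

1643 − 1 = 1642 = 2^1 · 821, so d = 821.
3^1 ≡ 3 (mod 1643)
3^2 ≡ 3^2 = 9 ≡ 9 (mod 1643)
3^4 ≡ 9^2 = 81 ≡ 81 (mod 1643)
3^8 ≡ 81^2 = 6561 ≡ 1632 (mod 1643)
3^16 ≡ 1632^2 = 2663424 ≡ 121 (mod 1643)
3^32 ≡ 121^2 = 14641 ≡ 1497 (mod 1643)
3^64 ≡ 1497^2 = 2241009 ≡ 1600 (mod 1643)
3^128 ≡ 1600^2 = 2560000 ≡ 206 (mod 1643)
3^256 ≡ 206^2 = 42436 ≡ 1361 (mod 1643)
3^512 ≡ 1361^2 = 1852321 ≡ 660 (mod 1643)
821 = 512 + 256 + 32 + 16 + 4 + 1 in binary powers of 2.
So 3^821 ≡ 660 · 1361 · 1497 · 121 · 81 · 3 ≡ 1532 (mod 1643).
Squaring chain: 1532; never reaches −1, so base 3 is a Miller–Rabin witness that 1643 is composite.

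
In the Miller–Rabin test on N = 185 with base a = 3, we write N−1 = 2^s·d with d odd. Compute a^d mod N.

132

185 − 1 = 184 = 2^3 · 23, so d = 23.
3^1 ≡ 3 (mod 185)
3^2 ≡ 3^2 = 9 ≡ 9 (mod 185)
3^4 ≡ 9^2 = 81 ≡ 81 (mod 185)
3^8 ≡ 81^2 = 6561 ≡ 86 (mod 185)
3^16 ≡ 86^2 = 7396 ≡ 181 (mod 185)
23 = 16 + 4 + 2 + 1 in binary powers of 2.
So 3^23 ≡ 181 · 81 · 9 · 3 ≡ 132 (mod 185).
Squaring chain: 132 → 34 → 46; never reaches −1, so base 3 is a Miller–Rabin witness that 185 is composite.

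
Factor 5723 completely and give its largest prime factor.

5723 = 59 · 97
97 is prime.
So 5723 = 59 · 97; the largest prime factor is 97.

97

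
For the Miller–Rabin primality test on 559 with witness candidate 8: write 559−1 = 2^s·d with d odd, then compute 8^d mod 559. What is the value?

559 − 1 = 558 = 2^1 · 279, so d = 279.
8^1 ≡ 8 (mod 559)
8^2 ≡ 8^2 = 64 ≡ 64 (mod 559)
8^4 ≡ 64^2 = 4096 ≡ 183 (mod 559)
8^8 ≡ 183^2 = 33489 ≡ 508 (mod 559)
8^16 ≡ 508^2 = 258064 ≡ 365 (mod 559)
8^32 ≡ 365^2 = 133225 ≡ 183 (mod 559)
8^64 ≡ 183^2 = 33489 ≡ 508 (mod 559)
8^128 ≡ 508^2 = 258064 ≡ 365 (mod 559)
8^256 ≡ 365^2 = 133225 ≡ 183 (mod 559)
279 = 256 + 16 + 4 + 2 + 1 in binary powers of 2.
So 8^279 ≡ 183 · 365 · 183 · 64 · 8 ≡ 70 (mod 559).
Squaring chain: 70; never reaches −1, so base 8 is a Miller–Rabin witness that 559 is composite.

70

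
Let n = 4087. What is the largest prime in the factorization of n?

67

4087 = 61 · 67
67 is prime.
So 4087 = 61 · 67; the largest prime factor is 67.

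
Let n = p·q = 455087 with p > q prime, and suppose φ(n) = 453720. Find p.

φ(n) = (p−1)(q−1) = n − (p+q) + 1, so p + q = 455087 − 453720 + 1 = 1368.
p and q are the roots of t² − 1368t + 455087 = 0.
Discriminant: 1368² − 4·455087 = 1871424 − 1820348 = 51076; √51076 = 226.
q = (1368 − 226)/2 = 571, p = (1368 + 226)/2 = 797.
Check: 571 · 797 = 455087.

797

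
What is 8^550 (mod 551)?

8^1 ≡ 8 (mod 551)
8^2 ≡ 8^2 = 64 ≡ 64 (mod 551)
8^4 ≡ 64^2 = 4096 ≡ 239 (mod 551)
8^8 ≡ 239^2 = 57121 ≡ 368 (mod 551)
8^16 ≡ 368^2 = 135424 ≡ 429 (mod 551)
8^32 ≡ 429^2 = 184041 ≡ 7 (mod 551)
8^64 ≡ 7^2 = 49 ≡ 49 (mod 551)
8^128 ≡ 49^2 = 2401 ≡ 197 (mod 551)
8^256 ≡ 197^2 = 38809 ≡ 239 (mod 551)
8^512 ≡ 239^2 = 57121 ≡ 368 (mod 551)
550 = 512 + 32 + 4 + 2 in binary powers of 2.
So 8^550 ≡ 368 · 7 · 239 · 64 ≡ 486 (mod 551).
Since 486 ≠ 1, base 8 is a Fermat witness: 551 is composite.

486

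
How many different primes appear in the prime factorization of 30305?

30305 = 5 · 6061
6061 = 11 · 551
551 = 19 · 29
30305 = 5 · 11 · 19 · 29, which has 4 distinct prime factors.

4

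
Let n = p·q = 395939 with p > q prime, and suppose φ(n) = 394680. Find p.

φ(n) = (p−1)(q−1) = n − (p+q) + 1, so p + q = 395939 − 394680 + 1 = 1260.
p and q are the roots of t² − 1260t + 395939 = 0.
Discriminant: 1260² − 4·395939 = 1587600 − 1583756 = 3844; √3844 = 62.
q = (1260 − 62)/2 = 599, p = (1260 + 62)/2 = 661.
Check: 599 · 661 = 395939.

661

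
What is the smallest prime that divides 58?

58 is even: 2 divides it.

2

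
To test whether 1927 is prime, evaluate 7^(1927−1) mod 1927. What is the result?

758

7^1 ≡ 7 (mod 1927)
7^2 ≡ 7^2 = 49 ≡ 49 (mod 1927)
7^4 ≡ 49^2 = 2401 ≡ 474 (mod 1927)
7^8 ≡ 474^2 = 224676 ≡ 1144 (mod 1927)
7^16 ≡ 1144^2 = 1308736 ≡ 303 (mod 1927)
7^32 ≡ 303^2 = 91809 ≡ 1240 (mod 1927)
7^64 ≡ 1240^2 = 1537600 ≡ 1781 (mod 1927)
7^128 ≡ 1781^2 = 3171961 ≡ 119 (mod 1927)
7^256 ≡ 119^2 = 14161 ≡ 672 (mod 1927)
7^512 ≡ 672^2 = 451584 ≡ 666 (mod 1927)
7^1024 ≡ 666^2 = 443556 ≡ 346 (mod 1927)
1926 = 1024 + 512 + 256 + 128 + 4 + 2 in binary powers of 2.
So 7^1926 ≡ 346 · 666 · 672 · 119 · 474 · 49 ≡ 758 (mod 1927).
Since 758 ≠ 1, base 7 is a Fermat witness: 1927 is composite.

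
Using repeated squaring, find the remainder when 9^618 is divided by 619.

9^1 ≡ 9 (mod 619)
9^2 ≡ 9^2 = 81 ≡ 81 (mod 619)
9^4 ≡ 81^2 = 6561 ≡ 371 (mod 619)
9^8 ≡ 371^2 = 137641 ≡ 223 (mod 619)
9^16 ≡ 223^2 = 49729 ≡ 209 (mod 619)
9^32 ≡ 209^2 = 43681 ≡ 351 (mod 619)
9^64 ≡ 351^2 = 123201 ≡ 20 (mod 619)
9^128 ≡ 20^2 = 400 ≡ 400 (mod 619)
9^256 ≡ 400^2 = 160000 ≡ 298 (mod 619)
9^512 ≡ 298^2 = 88804 ≡ 287 (mod 619)
618 = 512 + 64 + 32 + 8 + 2 in binary powers of 2.
So 9^618 ≡ 287 · 20 · 351 · 223 · 81 ≡ 1 (mod 619).
Since the result is 1, base 9 gives no evidence that 619 is composite.

1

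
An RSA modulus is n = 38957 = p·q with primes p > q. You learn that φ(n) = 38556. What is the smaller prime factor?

163

φ(n) = (p−1)(q−1) = n − (p+q) + 1, so p + q = 38957 − 38556 + 1 = 402.
p and q are the roots of t² − 402t + 38957 = 0.
Discriminant: 402² − 4·38957 = 161604 − 155828 = 5776; √5776 = 76.
q = (402 − 76)/2 = 163, p = (402 + 76)/2 = 239.
Check: 163 · 239 = 38957.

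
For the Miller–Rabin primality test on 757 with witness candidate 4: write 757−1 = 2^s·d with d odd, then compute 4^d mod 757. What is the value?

757 − 1 = 756 = 2^2 · 189, so d = 189.
4^1 ≡ 4 (mod 757)
4^2 ≡ 4^2 = 16 ≡ 16 (mod 757)
4^4 ≡ 16^2 = 256 ≡ 256 (mod 757)
4^8 ≡ 256^2 = 65536 ≡ 434 (mod 757)
4^16 ≡ 434^2 = 188356 ≡ 620 (mod 757)
4^32 ≡ 620^2 = 384400 ≡ 601 (mod 757)
4^64 ≡ 601^2 = 361201 ≡ 112 (mod 757)
4^128 ≡ 112^2 = 12544 ≡ 432 (mod 757)
189 = 128 + 32 + 16 + 8 + 4 + 1 in binary powers of 2.
So 4^189 ≡ 432 · 601 · 620 · 434 · 256 · 4 ≡ 756 (mod 757).
Since 4^d ≡ 756 (mod 757), base 4 does not prove 757 composite.

756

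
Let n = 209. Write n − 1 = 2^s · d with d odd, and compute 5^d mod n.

209 − 1 = 208 = 2^4 · 13, so d = 13.
5^1 ≡ 5 (mod 209)
5^2 ≡ 5^2 = 25 ≡ 25 (mod 209)
5^4 ≡ 25^2 = 625 ≡ 207 (mod 209)
5^8 ≡ 207^2 = 42849 ≡ 4 (mod 209)
13 = 8 + 4 + 1 in binary powers of 2.
So 5^13 ≡ 4 · 207 · 5 ≡ 169 (mod 209).
Squaring chain: 169 → 137 → 168 → 9; never reaches −1, so base 5 is a Miller–Rabin witness that 209 is composite.

169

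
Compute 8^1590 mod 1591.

8^1 ≡ 8 (mod 1591)
8^2 ≡ 8^2 = 64 ≡ 64 (mod 1591)
8^4 ≡ 64^2 = 4096 ≡ 914 (mod 1591)
8^8 ≡ 914^2 = 835396 ≡ 121 (mod 1591)
8^16 ≡ 121^2 = 14641 ≡ 322 (mod 1591)
8^32 ≡ 322^2 = 103684 ≡ 269 (mod 1591)
8^64 ≡ 269^2 = 72361 ≡ 766 (mod 1591)
8^128 ≡ 766^2 = 586756 ≡ 1268 (mod 1591)
8^256 ≡ 1268^2 = 1607824 ≡ 914 (mod 1591)
8^512 ≡ 914^2 = 835396 ≡ 121 (mod 1591)
8^1024 ≡ 121^2 = 14641 ≡ 322 (mod 1591)
1590 = 1024 + 512 + 32 + 16 + 4 + 2 in binary powers of 2.
So 8^1590 ≡ 322 · 121 · 269 · 322 · 914 · 64 ≡ 1368 (mod 1591).
Since 1368 ≠ 1, base 8 is a Fermat witness: 1591 is composite.

1368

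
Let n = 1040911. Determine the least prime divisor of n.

1040911 is odd.
Digit sum 16, not divisible by 3.
Ends in 1: not divisible by 5.
7: 1040911 = 7·148701 + 4
11: 1040911 = 11·94628 + 3
13: 1040911 = 13·80070 + 1
17: 1040911 = 17·61230 + 1
19: 1040911 = 19·54784 + 15
23: 1040911 = 23·45257

23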